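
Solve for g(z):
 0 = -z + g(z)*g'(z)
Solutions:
 g(z) = -sqrt(C1 + z^2)
 g(z) = sqrt(C1 + z^2)


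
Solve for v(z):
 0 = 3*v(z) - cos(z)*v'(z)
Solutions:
 v(z) = C1*(sin(z) + 1)^(3/2)/(sin(z) - 1)^(3/2)


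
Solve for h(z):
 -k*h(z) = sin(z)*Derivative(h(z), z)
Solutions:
 h(z) = C1*exp(k*(-log(cos(z) - 1) + log(cos(z) + 1))/2)


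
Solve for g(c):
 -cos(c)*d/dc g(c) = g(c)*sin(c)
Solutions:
 g(c) = C1*cos(c)


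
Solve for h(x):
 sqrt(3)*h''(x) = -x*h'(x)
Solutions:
 h(x) = C1 + C2*erf(sqrt(2)*3^(3/4)*x/6)


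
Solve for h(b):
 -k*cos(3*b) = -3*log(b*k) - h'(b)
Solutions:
 h(b) = C1 - 3*b*log(b*k) + 3*b + k*sin(3*b)/3


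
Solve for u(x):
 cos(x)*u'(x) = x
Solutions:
 u(x) = C1 + Integral(x/cos(x), x)


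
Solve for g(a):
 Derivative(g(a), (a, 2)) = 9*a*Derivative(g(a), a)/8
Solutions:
 g(a) = C1 + C2*erfi(3*a/4)


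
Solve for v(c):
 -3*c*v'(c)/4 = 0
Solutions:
 v(c) = C1


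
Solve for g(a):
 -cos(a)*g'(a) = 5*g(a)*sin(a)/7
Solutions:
 g(a) = C1*cos(a)^(5/7)


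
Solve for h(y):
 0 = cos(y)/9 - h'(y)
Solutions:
 h(y) = C1 + sin(y)/9


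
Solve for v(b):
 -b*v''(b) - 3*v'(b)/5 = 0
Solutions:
 v(b) = C1 + C2*b^(2/5)


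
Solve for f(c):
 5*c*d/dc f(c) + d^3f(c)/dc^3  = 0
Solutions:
 f(c) = C1 + Integral(C2*airyai(-5^(1/3)*c) + C3*airybi(-5^(1/3)*c), c)


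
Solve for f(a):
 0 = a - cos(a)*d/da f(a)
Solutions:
 f(a) = C1 + Integral(a/cos(a), a)


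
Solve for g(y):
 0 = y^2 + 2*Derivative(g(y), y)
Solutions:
 g(y) = C1 - y^3/6


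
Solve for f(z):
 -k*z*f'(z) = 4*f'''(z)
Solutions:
 f(z) = C1 + Integral(C2*airyai(2^(1/3)*z*(-k)^(1/3)/2) + C3*airybi(2^(1/3)*z*(-k)^(1/3)/2), z)


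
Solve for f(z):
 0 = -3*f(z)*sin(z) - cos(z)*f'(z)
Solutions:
 f(z) = C1*cos(z)^3


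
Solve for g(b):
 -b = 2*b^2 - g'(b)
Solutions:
 g(b) = C1 + 2*b^3/3 + b^2/2


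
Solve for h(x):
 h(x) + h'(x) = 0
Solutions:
 h(x) = C1*exp(-x)


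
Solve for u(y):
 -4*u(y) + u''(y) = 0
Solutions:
 u(y) = C1*exp(-2*y) + C2*exp(2*y)


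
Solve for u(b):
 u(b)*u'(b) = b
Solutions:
 u(b) = -sqrt(C1 + b^2)
 u(b) = sqrt(C1 + b^2)


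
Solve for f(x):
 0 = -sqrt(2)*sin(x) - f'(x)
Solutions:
 f(x) = C1 + sqrt(2)*cos(x)


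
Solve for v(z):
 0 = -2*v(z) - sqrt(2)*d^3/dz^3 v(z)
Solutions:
 v(z) = C3*exp(-2^(1/6)*z) + (C1*sin(2^(1/6)*sqrt(3)*z/2) + C2*cos(2^(1/6)*sqrt(3)*z/2))*exp(2^(1/6)*z/2)


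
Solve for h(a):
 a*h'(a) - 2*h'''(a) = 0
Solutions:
 h(a) = C1 + Integral(C2*airyai(2^(2/3)*a/2) + C3*airybi(2^(2/3)*a/2), a)


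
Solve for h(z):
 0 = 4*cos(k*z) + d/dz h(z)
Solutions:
 h(z) = C1 - 4*sin(k*z)/k


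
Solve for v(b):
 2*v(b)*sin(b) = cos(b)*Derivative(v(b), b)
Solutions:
 v(b) = C1/cos(b)^2


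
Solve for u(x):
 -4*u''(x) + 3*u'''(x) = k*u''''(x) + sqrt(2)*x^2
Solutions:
 u(x) = C1 + C2*x + C3*exp(x*(3 - sqrt(9 - 16*k))/(2*k)) + C4*exp(x*(sqrt(9 - 16*k) + 3)/(2*k)) - sqrt(2)*x^4/48 - sqrt(2)*x^3/16 + sqrt(2)*x^2*(4*k - 9)/64


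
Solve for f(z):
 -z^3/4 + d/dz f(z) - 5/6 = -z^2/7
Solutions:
 f(z) = C1 + z^4/16 - z^3/21 + 5*z/6


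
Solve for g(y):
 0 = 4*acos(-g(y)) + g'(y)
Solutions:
 Integral(1/acos(-_y), (_y, g(y))) = C1 - 4*y


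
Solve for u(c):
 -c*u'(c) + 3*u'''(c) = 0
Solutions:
 u(c) = C1 + Integral(C2*airyai(3^(2/3)*c/3) + C3*airybi(3^(2/3)*c/3), c)


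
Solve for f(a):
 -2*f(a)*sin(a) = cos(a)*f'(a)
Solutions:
 f(a) = C1*cos(a)^2


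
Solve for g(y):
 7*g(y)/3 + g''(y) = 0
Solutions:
 g(y) = C1*sin(sqrt(21)*y/3) + C2*cos(sqrt(21)*y/3)


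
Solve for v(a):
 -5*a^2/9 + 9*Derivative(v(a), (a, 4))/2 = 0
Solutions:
 v(a) = C1 + C2*a + C3*a^2 + C4*a^3 + a^6/2916


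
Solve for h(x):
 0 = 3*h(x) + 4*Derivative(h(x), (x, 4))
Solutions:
 h(x) = (C1*sin(3^(1/4)*x/2) + C2*cos(3^(1/4)*x/2))*exp(-3^(1/4)*x/2) + (C3*sin(3^(1/4)*x/2) + C4*cos(3^(1/4)*x/2))*exp(3^(1/4)*x/2)


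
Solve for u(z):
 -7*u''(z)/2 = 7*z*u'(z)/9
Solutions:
 u(z) = C1 + C2*erf(z/3)


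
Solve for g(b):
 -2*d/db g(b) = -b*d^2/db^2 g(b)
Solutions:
 g(b) = C1 + C2*b^3


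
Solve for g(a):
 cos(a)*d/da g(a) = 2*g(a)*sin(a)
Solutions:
 g(a) = C1/cos(a)^2


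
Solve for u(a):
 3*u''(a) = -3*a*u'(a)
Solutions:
 u(a) = C1 + C2*erf(sqrt(2)*a/2)


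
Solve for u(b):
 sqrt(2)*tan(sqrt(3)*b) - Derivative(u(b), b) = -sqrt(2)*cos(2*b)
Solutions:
 u(b) = C1 - sqrt(6)*log(cos(sqrt(3)*b))/3 + sqrt(2)*sin(2*b)/2


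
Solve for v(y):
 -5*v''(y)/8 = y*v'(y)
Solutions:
 v(y) = C1 + C2*erf(2*sqrt(5)*y/5)


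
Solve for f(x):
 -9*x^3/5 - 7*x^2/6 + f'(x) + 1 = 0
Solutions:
 f(x) = C1 + 9*x^4/20 + 7*x^3/18 - x


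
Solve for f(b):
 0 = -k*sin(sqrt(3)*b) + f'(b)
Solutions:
 f(b) = C1 - sqrt(3)*k*cos(sqrt(3)*b)/3


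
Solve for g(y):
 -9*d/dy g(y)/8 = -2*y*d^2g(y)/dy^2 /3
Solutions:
 g(y) = C1 + C2*y^(43/16)


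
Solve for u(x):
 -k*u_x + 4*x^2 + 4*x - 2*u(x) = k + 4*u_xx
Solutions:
 u(x) = C1*exp(x*(-k + sqrt(k^2 - 32))/8) + C2*exp(-x*(k + sqrt(k^2 - 32))/8) + k^2 - 2*k*x - 3*k/2 + 2*x^2 + 2*x - 8


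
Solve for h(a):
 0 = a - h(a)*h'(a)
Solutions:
 h(a) = -sqrt(C1 + a^2)
 h(a) = sqrt(C1 + a^2)


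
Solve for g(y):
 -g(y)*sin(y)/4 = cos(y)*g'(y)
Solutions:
 g(y) = C1*cos(y)^(1/4)


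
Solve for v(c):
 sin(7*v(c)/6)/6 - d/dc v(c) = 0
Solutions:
 -c/6 + 3*log(cos(7*v(c)/6) - 1)/7 - 3*log(cos(7*v(c)/6) + 1)/7 = C1


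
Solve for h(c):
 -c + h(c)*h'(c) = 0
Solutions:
 h(c) = -sqrt(C1 + c^2)
 h(c) = sqrt(C1 + c^2)


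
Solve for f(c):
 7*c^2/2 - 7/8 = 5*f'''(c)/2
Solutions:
 f(c) = C1 + C2*c + C3*c^2 + 7*c^5/300 - 7*c^3/120


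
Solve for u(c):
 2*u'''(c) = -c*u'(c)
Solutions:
 u(c) = C1 + Integral(C2*airyai(-2^(2/3)*c/2) + C3*airybi(-2^(2/3)*c/2), c)


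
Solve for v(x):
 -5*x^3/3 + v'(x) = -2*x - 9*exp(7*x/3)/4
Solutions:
 v(x) = C1 + 5*x^4/12 - x^2 - 27*exp(7*x/3)/28


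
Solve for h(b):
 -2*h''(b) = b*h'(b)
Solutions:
 h(b) = C1 + C2*erf(b/2)


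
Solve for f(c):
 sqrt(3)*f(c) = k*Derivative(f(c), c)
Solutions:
 f(c) = C1*exp(sqrt(3)*c/k)


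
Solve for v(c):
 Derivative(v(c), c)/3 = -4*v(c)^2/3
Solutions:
 v(c) = 1/(C1 + 4*c)


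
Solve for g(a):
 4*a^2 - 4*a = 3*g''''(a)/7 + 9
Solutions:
 g(a) = C1 + C2*a + C3*a^2 + C4*a^3 + 7*a^6/270 - 7*a^5/90 - 7*a^4/8


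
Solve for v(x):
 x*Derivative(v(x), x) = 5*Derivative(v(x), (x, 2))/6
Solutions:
 v(x) = C1 + C2*erfi(sqrt(15)*x/5)


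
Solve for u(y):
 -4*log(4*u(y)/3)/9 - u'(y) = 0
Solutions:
 9*Integral(1/(log(_y) - log(3) + 2*log(2)), (_y, u(y)))/4 = C1 - y


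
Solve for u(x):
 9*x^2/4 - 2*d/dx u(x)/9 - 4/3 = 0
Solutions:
 u(x) = C1 + 27*x^3/8 - 6*x


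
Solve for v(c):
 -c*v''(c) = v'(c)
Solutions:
 v(c) = C1 + C2*log(c)


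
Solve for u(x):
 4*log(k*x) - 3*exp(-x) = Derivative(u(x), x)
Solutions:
 u(x) = C1 + 4*x*log(k*x) - 4*x + 3*exp(-x)


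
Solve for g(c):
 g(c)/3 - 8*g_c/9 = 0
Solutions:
 g(c) = C1*exp(3*c/8)


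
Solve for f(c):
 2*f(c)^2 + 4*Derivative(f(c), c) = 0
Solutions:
 f(c) = 2/(C1 + c)


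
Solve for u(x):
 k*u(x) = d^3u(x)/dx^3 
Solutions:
 u(x) = C1*exp(k^(1/3)*x) + C2*exp(k^(1/3)*x*(-1 + sqrt(3)*I)/2) + C3*exp(-k^(1/3)*x*(1 + sqrt(3)*I)/2)


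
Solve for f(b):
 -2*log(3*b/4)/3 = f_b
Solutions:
 f(b) = C1 - 2*b*log(b)/3 - 2*b*log(3)/3 + 2*b/3 + 4*b*log(2)/3


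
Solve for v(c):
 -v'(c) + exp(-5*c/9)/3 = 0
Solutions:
 v(c) = C1 - 3*exp(-5*c/9)/5


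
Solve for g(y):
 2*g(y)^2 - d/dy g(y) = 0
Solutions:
 g(y) = -1/(C1 + 2*y)


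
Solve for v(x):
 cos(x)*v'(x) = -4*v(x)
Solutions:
 v(x) = C1*(sin(x)^2 - 2*sin(x) + 1)/(sin(x)^2 + 2*sin(x) + 1)


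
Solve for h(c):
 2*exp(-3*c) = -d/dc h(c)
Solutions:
 h(c) = C1 + 2*exp(-3*c)/3


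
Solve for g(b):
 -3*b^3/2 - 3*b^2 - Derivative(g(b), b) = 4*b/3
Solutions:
 g(b) = C1 - 3*b^4/8 - b^3 - 2*b^2/3


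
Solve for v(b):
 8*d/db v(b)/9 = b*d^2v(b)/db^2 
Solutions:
 v(b) = C1 + C2*b^(17/9)


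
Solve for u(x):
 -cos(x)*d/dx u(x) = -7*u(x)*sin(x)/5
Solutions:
 u(x) = C1/cos(x)^(7/5)


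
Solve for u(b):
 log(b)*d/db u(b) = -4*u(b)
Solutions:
 u(b) = C1*exp(-4*li(b))


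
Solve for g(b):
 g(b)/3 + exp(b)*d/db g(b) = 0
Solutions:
 g(b) = C1*exp(exp(-b)/3)


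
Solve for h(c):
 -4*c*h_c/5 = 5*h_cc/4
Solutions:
 h(c) = C1 + C2*erf(2*sqrt(2)*c/5)


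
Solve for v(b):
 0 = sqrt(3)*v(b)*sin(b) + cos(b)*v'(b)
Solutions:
 v(b) = C1*cos(b)^(sqrt(3))


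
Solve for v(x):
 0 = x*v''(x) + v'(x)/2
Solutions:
 v(x) = C1 + C2*sqrt(x)


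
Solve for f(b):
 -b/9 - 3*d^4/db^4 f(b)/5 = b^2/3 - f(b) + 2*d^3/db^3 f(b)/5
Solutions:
 f(b) = C1*exp(b*(-10 - 10^(1/3) + 2*10^(2/3))/18)*sin(10^(1/3)*sqrt(3)*b*(1 + 2*10^(1/3))/18) + C2*exp(b*(-10 - 10^(1/3) + 2*10^(2/3))/18)*cos(10^(1/3)*sqrt(3)*b*(1 + 2*10^(1/3))/18) + C3*exp(b) + C4*exp(b*(-2*10^(2/3) - 5 + 10^(1/3))/9) + b^2/3 + b/9


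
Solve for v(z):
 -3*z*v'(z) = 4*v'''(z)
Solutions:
 v(z) = C1 + Integral(C2*airyai(-6^(1/3)*z/2) + C3*airybi(-6^(1/3)*z/2), z)


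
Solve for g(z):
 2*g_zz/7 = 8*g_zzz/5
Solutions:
 g(z) = C1 + C2*z + C3*exp(5*z/28)


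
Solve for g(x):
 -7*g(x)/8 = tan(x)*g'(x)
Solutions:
 g(x) = C1/sin(x)^(7/8)


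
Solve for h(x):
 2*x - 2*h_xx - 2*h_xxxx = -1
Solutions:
 h(x) = C1 + C2*x + C3*sin(x) + C4*cos(x) + x^3/6 + x^2/4


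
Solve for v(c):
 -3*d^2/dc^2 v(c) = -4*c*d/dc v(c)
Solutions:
 v(c) = C1 + C2*erfi(sqrt(6)*c/3)


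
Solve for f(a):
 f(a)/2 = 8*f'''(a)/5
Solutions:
 f(a) = C3*exp(2^(2/3)*5^(1/3)*a/4) + (C1*sin(2^(2/3)*sqrt(3)*5^(1/3)*a/8) + C2*cos(2^(2/3)*sqrt(3)*5^(1/3)*a/8))*exp(-2^(2/3)*5^(1/3)*a/8)


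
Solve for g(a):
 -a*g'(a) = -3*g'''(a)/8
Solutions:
 g(a) = C1 + Integral(C2*airyai(2*3^(2/3)*a/3) + C3*airybi(2*3^(2/3)*a/3), a)


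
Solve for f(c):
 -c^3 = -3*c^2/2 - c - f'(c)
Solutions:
 f(c) = C1 + c^4/4 - c^3/2 - c^2/2


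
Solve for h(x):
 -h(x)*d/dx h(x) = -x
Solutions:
 h(x) = -sqrt(C1 + x^2)
 h(x) = sqrt(C1 + x^2)


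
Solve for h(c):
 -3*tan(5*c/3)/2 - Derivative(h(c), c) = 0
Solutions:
 h(c) = C1 + 9*log(cos(5*c/3))/10


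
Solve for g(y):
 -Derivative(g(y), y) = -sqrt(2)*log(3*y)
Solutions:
 g(y) = C1 + sqrt(2)*y*log(y) - sqrt(2)*y + sqrt(2)*y*log(3)


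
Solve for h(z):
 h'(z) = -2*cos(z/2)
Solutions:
 h(z) = C1 - 4*sin(z/2)


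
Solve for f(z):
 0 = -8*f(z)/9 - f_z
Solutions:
 f(z) = C1*exp(-8*z/9)


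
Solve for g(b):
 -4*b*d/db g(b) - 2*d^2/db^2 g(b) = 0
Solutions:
 g(b) = C1 + C2*erf(b)


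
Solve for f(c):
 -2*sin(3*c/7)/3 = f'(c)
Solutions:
 f(c) = C1 + 14*cos(3*c/7)/9


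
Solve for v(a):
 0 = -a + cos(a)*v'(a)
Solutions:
 v(a) = C1 + Integral(a/cos(a), a)


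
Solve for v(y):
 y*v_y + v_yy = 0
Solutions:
 v(y) = C1 + C2*erf(sqrt(2)*y/2)


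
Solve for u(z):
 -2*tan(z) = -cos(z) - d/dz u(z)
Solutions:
 u(z) = C1 - 2*log(cos(z)) - sin(z)


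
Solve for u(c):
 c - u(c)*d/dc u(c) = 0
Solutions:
 u(c) = -sqrt(C1 + c^2)
 u(c) = sqrt(C1 + c^2)


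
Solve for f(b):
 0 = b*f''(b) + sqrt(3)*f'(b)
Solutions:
 f(b) = C1 + C2*b^(1 - sqrt(3))


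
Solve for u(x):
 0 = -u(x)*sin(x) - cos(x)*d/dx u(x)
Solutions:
 u(x) = C1*cos(x)


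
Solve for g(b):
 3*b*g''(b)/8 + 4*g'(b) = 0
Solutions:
 g(b) = C1 + C2/b^(29/3)


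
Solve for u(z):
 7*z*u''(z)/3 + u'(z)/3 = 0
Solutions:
 u(z) = C1 + C2*z^(6/7)


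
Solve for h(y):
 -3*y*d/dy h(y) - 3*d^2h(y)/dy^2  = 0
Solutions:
 h(y) = C1 + C2*erf(sqrt(2)*y/2)


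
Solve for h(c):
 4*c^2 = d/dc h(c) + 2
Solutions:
 h(c) = C1 + 4*c^3/3 - 2*c


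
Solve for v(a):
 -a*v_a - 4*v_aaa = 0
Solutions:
 v(a) = C1 + Integral(C2*airyai(-2^(1/3)*a/2) + C3*airybi(-2^(1/3)*a/2), a)


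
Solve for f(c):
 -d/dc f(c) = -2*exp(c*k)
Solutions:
 f(c) = C1 + 2*exp(c*k)/k


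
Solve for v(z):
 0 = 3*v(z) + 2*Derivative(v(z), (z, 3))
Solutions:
 v(z) = C3*exp(-2^(2/3)*3^(1/3)*z/2) + (C1*sin(2^(2/3)*3^(5/6)*z/4) + C2*cos(2^(2/3)*3^(5/6)*z/4))*exp(2^(2/3)*3^(1/3)*z/4)


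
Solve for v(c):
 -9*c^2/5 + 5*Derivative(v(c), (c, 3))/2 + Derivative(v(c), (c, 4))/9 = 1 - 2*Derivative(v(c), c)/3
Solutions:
 v(c) = C1 + C2*exp(c*(-30 + 75*3^(2/3)/(4*sqrt(1129) + 1133)^(1/3) + 3^(1/3)*(4*sqrt(1129) + 1133)^(1/3))/4)*sin(3^(1/6)*c*(-3^(2/3)*(4*sqrt(1129) + 1133)^(1/3) + 225/(4*sqrt(1129) + 1133)^(1/3))/4) + C3*exp(c*(-30 + 75*3^(2/3)/(4*sqrt(1129) + 1133)^(1/3) + 3^(1/3)*(4*sqrt(1129) + 1133)^(1/3))/4)*cos(3^(1/6)*c*(-3^(2/3)*(4*sqrt(1129) + 1133)^(1/3) + 225/(4*sqrt(1129) + 1133)^(1/3))/4) + C4*exp(-c*(75*3^(2/3)/(4*sqrt(1129) + 1133)^(1/3) + 15 + 3^(1/3)*(4*sqrt(1129) + 1133)^(1/3))/2) + 9*c^3/10 - 75*c/4


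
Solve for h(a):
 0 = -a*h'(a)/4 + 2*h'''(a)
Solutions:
 h(a) = C1 + Integral(C2*airyai(a/2) + C3*airybi(a/2), a)


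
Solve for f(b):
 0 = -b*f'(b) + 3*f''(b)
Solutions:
 f(b) = C1 + C2*erfi(sqrt(6)*b/6)


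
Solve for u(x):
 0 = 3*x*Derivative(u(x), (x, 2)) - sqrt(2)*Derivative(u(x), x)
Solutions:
 u(x) = C1 + C2*x^(sqrt(2)/3 + 1)


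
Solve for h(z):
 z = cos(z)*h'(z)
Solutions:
 h(z) = C1 + Integral(z/cos(z), z)


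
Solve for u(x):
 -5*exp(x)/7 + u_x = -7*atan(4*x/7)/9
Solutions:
 u(x) = C1 - 7*x*atan(4*x/7)/9 + 5*exp(x)/7 + 49*log(16*x^2 + 49)/72


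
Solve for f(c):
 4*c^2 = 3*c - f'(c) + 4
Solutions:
 f(c) = C1 - 4*c^3/3 + 3*c^2/2 + 4*c


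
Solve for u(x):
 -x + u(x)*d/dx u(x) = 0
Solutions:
 u(x) = -sqrt(C1 + x^2)
 u(x) = sqrt(C1 + x^2)


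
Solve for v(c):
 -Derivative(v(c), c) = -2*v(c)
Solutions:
 v(c) = C1*exp(2*c)


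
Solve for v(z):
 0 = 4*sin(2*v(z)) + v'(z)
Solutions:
 v(z) = pi - acos((-C1 - exp(16*z))/(C1 - exp(16*z)))/2
 v(z) = acos((-C1 - exp(16*z))/(C1 - exp(16*z)))/2


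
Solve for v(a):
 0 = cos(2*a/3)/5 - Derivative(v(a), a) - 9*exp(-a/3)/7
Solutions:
 v(a) = C1 + 3*sin(2*a/3)/10 + 27*exp(-a/3)/7


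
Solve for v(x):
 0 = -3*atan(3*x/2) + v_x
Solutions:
 v(x) = C1 + 3*x*atan(3*x/2) - log(9*x^2 + 4)


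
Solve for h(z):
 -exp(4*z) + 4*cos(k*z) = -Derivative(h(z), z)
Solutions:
 h(z) = C1 + exp(4*z)/4 - 4*sin(k*z)/k


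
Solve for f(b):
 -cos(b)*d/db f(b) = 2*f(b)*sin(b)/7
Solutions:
 f(b) = C1*cos(b)^(2/7)


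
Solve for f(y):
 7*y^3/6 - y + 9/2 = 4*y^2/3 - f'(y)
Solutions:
 f(y) = C1 - 7*y^4/24 + 4*y^3/9 + y^2/2 - 9*y/2


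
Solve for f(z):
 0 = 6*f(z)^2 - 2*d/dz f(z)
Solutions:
 f(z) = -1/(C1 + 3*z)


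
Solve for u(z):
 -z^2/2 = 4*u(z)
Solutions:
 u(z) = -z^2/8


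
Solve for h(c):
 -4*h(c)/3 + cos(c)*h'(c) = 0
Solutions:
 h(c) = C1*(sin(c) + 1)^(2/3)/(sin(c) - 1)^(2/3)


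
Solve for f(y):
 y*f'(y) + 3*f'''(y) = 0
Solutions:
 f(y) = C1 + Integral(C2*airyai(-3^(2/3)*y/3) + C3*airybi(-3^(2/3)*y/3), y)


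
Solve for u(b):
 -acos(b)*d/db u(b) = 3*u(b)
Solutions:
 u(b) = C1*exp(-3*Integral(1/acos(b), b))


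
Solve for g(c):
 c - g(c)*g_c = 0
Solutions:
 g(c) = -sqrt(C1 + c^2)
 g(c) = sqrt(C1 + c^2)


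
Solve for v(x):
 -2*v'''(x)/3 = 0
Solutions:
 v(x) = C1 + C2*x + C3*x^2


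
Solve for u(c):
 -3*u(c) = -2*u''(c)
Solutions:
 u(c) = C1*exp(-sqrt(6)*c/2) + C2*exp(sqrt(6)*c/2)


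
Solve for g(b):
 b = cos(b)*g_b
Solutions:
 g(b) = C1 + Integral(b/cos(b), b)


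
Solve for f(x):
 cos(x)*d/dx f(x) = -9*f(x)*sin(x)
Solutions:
 f(x) = C1*cos(x)^9


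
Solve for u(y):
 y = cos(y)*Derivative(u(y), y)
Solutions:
 u(y) = C1 + Integral(y/cos(y), y)


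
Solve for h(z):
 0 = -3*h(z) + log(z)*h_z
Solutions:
 h(z) = C1*exp(3*li(z))


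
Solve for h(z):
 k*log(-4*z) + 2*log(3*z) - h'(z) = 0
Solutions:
 h(z) = C1 + z*(k + 2)*log(z) + z*(-k + 2*k*log(2) + I*pi*k - 2 + 2*log(3))


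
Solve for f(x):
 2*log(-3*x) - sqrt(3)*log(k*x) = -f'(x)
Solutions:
 f(x) = C1 + x*(sqrt(3)*log(-k) - 2*log(3) - sqrt(3) + 2) - x*(2 - sqrt(3))*log(-x)


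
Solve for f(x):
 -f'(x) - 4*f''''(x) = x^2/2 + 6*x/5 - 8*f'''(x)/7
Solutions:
 f(x) = C1 + C2*exp(x*(16/(21*sqrt(191793) + 9197)^(1/3) + 8 + (21*sqrt(191793) + 9197)^(1/3))/84)*sin(sqrt(3)*x*(-(21*sqrt(191793) + 9197)^(1/3) + 16/(21*sqrt(191793) + 9197)^(1/3))/84) + C3*exp(x*(16/(21*sqrt(191793) + 9197)^(1/3) + 8 + (21*sqrt(191793) + 9197)^(1/3))/84)*cos(sqrt(3)*x*(-(21*sqrt(191793) + 9197)^(1/3) + 16/(21*sqrt(191793) + 9197)^(1/3))/84) + C4*exp(x*(-(21*sqrt(191793) + 9197)^(1/3) - 16/(21*sqrt(191793) + 9197)^(1/3) + 4)/42) - x^3/6 - 3*x^2/5 - 8*x/7


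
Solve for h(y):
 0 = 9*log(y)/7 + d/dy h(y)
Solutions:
 h(y) = C1 - 9*y*log(y)/7 + 9*y/7


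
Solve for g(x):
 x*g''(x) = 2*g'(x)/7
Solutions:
 g(x) = C1 + C2*x^(9/7)


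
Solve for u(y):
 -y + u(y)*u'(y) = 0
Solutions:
 u(y) = -sqrt(C1 + y^2)
 u(y) = sqrt(C1 + y^2)


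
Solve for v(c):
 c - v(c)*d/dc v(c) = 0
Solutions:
 v(c) = -sqrt(C1 + c^2)
 v(c) = sqrt(C1 + c^2)


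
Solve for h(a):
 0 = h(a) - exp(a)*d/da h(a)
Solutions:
 h(a) = C1*exp(-exp(-a))


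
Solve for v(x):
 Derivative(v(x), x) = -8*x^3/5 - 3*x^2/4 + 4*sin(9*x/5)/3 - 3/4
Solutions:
 v(x) = C1 - 2*x^4/5 - x^3/4 - 3*x/4 - 20*cos(9*x/5)/27


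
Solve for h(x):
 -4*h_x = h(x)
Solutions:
 h(x) = C1*exp(-x/4)


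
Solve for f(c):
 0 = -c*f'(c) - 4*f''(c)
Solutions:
 f(c) = C1 + C2*erf(sqrt(2)*c/4)


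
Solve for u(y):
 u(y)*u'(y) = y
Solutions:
 u(y) = -sqrt(C1 + y^2)
 u(y) = sqrt(C1 + y^2)


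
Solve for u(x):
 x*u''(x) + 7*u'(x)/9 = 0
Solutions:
 u(x) = C1 + C2*x^(2/9)


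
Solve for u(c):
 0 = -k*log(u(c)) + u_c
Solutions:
 li(u(c)) = C1 + c*k


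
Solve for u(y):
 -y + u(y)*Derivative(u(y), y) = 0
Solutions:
 u(y) = -sqrt(C1 + y^2)
 u(y) = sqrt(C1 + y^2)


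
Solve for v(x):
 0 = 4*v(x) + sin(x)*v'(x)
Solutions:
 v(x) = C1*(cos(x)^2 + 2*cos(x) + 1)/(cos(x)^2 - 2*cos(x) + 1)


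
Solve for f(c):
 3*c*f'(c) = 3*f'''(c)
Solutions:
 f(c) = C1 + Integral(C2*airyai(c) + C3*airybi(c), c)


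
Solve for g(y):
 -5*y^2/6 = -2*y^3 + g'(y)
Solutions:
 g(y) = C1 + y^4/2 - 5*y^3/18


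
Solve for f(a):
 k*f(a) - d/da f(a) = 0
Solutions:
 f(a) = C1*exp(a*k)


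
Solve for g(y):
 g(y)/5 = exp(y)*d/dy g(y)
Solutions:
 g(y) = C1*exp(-exp(-y)/5)


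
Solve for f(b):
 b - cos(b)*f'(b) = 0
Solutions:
 f(b) = C1 + Integral(b/cos(b), b)


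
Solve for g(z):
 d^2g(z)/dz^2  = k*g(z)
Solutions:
 g(z) = C1*exp(-sqrt(k)*z) + C2*exp(sqrt(k)*z)


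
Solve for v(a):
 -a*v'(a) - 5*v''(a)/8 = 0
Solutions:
 v(a) = C1 + C2*erf(2*sqrt(5)*a/5)


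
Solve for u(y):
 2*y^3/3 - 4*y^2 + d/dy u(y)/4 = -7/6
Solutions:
 u(y) = C1 - 2*y^4/3 + 16*y^3/3 - 14*y/3


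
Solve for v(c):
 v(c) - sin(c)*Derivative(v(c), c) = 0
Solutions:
 v(c) = C1*sqrt(cos(c) - 1)/sqrt(cos(c) + 1)


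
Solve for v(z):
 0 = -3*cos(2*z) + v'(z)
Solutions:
 v(z) = C1 + 3*sin(2*z)/2


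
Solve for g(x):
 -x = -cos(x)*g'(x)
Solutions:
 g(x) = C1 + Integral(x/cos(x), x)


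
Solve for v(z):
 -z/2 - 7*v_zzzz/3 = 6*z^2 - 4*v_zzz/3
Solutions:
 v(z) = C1 + C2*z + C3*z^2 + C4*exp(4*z/7) + 3*z^5/40 + 43*z^4/64 + 301*z^3/64


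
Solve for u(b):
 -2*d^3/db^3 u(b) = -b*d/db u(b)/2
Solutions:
 u(b) = C1 + Integral(C2*airyai(2^(1/3)*b/2) + C3*airybi(2^(1/3)*b/2), b)


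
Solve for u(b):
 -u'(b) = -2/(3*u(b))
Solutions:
 u(b) = -sqrt(C1 + 12*b)/3
 u(b) = sqrt(C1 + 12*b)/3


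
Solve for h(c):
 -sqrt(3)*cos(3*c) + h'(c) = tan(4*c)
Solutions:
 h(c) = C1 - log(cos(4*c))/4 + sqrt(3)*sin(3*c)/3


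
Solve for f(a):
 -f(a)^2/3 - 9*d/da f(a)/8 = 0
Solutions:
 f(a) = 27/(C1 + 8*a)


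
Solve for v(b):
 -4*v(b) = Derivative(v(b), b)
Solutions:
 v(b) = C1*exp(-4*b)


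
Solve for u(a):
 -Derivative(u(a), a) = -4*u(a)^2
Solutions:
 u(a) = -1/(C1 + 4*a)


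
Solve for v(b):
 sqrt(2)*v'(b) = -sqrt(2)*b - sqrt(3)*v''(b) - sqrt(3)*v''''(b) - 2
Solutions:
 v(b) = C1 + C2*exp(2^(1/6)*sqrt(3)*b*(-2/(3 + sqrt(11))^(1/3) + 2^(2/3)*(3 + sqrt(11))^(1/3))/12)*sin(2^(1/6)*b*(2/(3 + sqrt(11))^(1/3) + 2^(2/3)*(3 + sqrt(11))^(1/3))/4) + C3*exp(2^(1/6)*sqrt(3)*b*(-2/(3 + sqrt(11))^(1/3) + 2^(2/3)*(3 + sqrt(11))^(1/3))/12)*cos(2^(1/6)*b*(2/(3 + sqrt(11))^(1/3) + 2^(2/3)*(3 + sqrt(11))^(1/3))/4) + C4*exp(-2^(1/6)*sqrt(3)*b*(-2/(3 + sqrt(11))^(1/3) + 2^(2/3)*(3 + sqrt(11))^(1/3))/6) - b^2/2 - sqrt(2)*b + sqrt(6)*b/2


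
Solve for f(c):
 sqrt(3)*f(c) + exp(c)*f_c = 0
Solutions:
 f(c) = C1*exp(sqrt(3)*exp(-c))


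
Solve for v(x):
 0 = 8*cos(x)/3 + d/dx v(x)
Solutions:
 v(x) = C1 - 8*sin(x)/3


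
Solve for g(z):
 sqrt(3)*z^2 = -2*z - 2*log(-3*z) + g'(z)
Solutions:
 g(z) = C1 + sqrt(3)*z^3/3 + z^2 + 2*z*log(-z) + 2*z*(-1 + log(3))


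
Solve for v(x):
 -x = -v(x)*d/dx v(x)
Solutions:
 v(x) = -sqrt(C1 + x^2)
 v(x) = sqrt(C1 + x^2)


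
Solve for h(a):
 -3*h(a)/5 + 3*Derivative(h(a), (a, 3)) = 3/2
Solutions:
 h(a) = C3*exp(5^(2/3)*a/5) + (C1*sin(sqrt(3)*5^(2/3)*a/10) + C2*cos(sqrt(3)*5^(2/3)*a/10))*exp(-5^(2/3)*a/10) - 5/2


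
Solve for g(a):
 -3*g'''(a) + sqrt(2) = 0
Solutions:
 g(a) = C1 + C2*a + C3*a^2 + sqrt(2)*a^3/18


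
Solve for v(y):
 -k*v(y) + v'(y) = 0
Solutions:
 v(y) = C1*exp(k*y)


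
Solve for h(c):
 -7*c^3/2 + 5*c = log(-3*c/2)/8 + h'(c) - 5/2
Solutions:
 h(c) = C1 - 7*c^4/8 + 5*c^2/2 - c*log(-c)/8 + c*(-log(3) + log(2) + 21)/8


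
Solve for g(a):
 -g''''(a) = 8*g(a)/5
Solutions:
 g(a) = (C1*sin(2^(1/4)*5^(3/4)*a/5) + C2*cos(2^(1/4)*5^(3/4)*a/5))*exp(-2^(1/4)*5^(3/4)*a/5) + (C3*sin(2^(1/4)*5^(3/4)*a/5) + C4*cos(2^(1/4)*5^(3/4)*a/5))*exp(2^(1/4)*5^(3/4)*a/5)


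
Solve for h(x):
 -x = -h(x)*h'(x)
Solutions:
 h(x) = -sqrt(C1 + x^2)
 h(x) = sqrt(C1 + x^2)


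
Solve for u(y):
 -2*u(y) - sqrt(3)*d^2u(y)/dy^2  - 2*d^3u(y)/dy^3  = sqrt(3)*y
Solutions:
 u(y) = C1*exp(y*(-2*sqrt(3) + 3^(2/3)/(sqrt(3) + 36 + sqrt(-3 + (sqrt(3) + 36)^2))^(1/3) + 3^(1/3)*(sqrt(3) + 36 + sqrt(-3 + (sqrt(3) + 36)^2))^(1/3))/12)*sin(sqrt(3)*y*(-(3*sqrt(3) + 108 + 4*sqrt(-27/16 + (3*sqrt(3)/4 + 27)^2))^(1/3) + 3/(3*sqrt(3) + 108 + 4*sqrt(-27/16 + (3*sqrt(3)/4 + 27)^2))^(1/3))/12) + C2*exp(y*(-2*sqrt(3) + 3^(2/3)/(sqrt(3) + 36 + sqrt(-3 + (sqrt(3) + 36)^2))^(1/3) + 3^(1/3)*(sqrt(3) + 36 + sqrt(-3 + (sqrt(3) + 36)^2))^(1/3))/12)*cos(sqrt(3)*y*(-(3*sqrt(3) + 108 + 4*sqrt(-27/16 + (3*sqrt(3)/4 + 27)^2))^(1/3) + 3/(3*sqrt(3) + 108 + 4*sqrt(-27/16 + (3*sqrt(3)/4 + 27)^2))^(1/3))/12) + C3*exp(-y*(3^(2/3)/(sqrt(3) + 36 + sqrt(-3 + (sqrt(3) + 36)^2))^(1/3) + sqrt(3) + 3^(1/3)*(sqrt(3) + 36 + sqrt(-3 + (sqrt(3) + 36)^2))^(1/3))/6) - sqrt(3)*y/2


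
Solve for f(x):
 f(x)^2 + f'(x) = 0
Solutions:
 f(x) = 1/(C1 + x)


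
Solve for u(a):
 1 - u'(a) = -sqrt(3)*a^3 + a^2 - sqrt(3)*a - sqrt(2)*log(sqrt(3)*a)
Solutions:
 u(a) = C1 + sqrt(3)*a^4/4 - a^3/3 + sqrt(3)*a^2/2 + sqrt(2)*a*log(a) - sqrt(2)*a + sqrt(2)*a*log(3)/2 + a


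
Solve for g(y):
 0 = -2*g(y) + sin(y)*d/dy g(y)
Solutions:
 g(y) = C1*(cos(y) - 1)/(cos(y) + 1)


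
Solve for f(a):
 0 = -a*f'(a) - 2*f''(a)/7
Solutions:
 f(a) = C1 + C2*erf(sqrt(7)*a/2)


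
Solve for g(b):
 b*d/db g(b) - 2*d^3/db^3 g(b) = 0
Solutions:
 g(b) = C1 + Integral(C2*airyai(2^(2/3)*b/2) + C3*airybi(2^(2/3)*b/2), b)


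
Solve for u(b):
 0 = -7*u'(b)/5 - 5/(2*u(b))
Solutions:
 u(b) = -sqrt(C1 - 175*b)/7
 u(b) = sqrt(C1 - 175*b)/7


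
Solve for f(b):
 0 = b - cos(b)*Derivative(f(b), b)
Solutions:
 f(b) = C1 + Integral(b/cos(b), b)


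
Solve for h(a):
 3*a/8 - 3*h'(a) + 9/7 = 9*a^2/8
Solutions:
 h(a) = C1 - a^3/8 + a^2/16 + 3*a/7


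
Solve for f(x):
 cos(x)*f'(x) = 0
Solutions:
 f(x) = C1


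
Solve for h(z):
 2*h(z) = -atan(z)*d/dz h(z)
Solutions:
 h(z) = C1*exp(-2*Integral(1/atan(z), z))


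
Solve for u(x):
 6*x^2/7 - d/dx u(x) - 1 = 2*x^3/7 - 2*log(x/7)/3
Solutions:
 u(x) = C1 - x^4/14 + 2*x^3/7 + 2*x*log(x)/3 - 5*x/3 - 2*x*log(7)/3


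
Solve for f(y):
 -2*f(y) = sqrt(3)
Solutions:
 f(y) = -sqrt(3)/2


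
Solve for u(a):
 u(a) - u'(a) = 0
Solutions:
 u(a) = C1*exp(a)


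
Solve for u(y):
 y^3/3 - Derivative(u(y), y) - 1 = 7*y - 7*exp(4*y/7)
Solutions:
 u(y) = C1 + y^4/12 - 7*y^2/2 - y + 49*exp(4*y/7)/4


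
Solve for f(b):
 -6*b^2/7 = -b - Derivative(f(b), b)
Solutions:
 f(b) = C1 + 2*b^3/7 - b^2/2


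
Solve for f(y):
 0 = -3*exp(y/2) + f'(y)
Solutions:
 f(y) = C1 + 6*exp(y/2)


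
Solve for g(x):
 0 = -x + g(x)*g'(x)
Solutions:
 g(x) = -sqrt(C1 + x^2)
 g(x) = sqrt(C1 + x^2)


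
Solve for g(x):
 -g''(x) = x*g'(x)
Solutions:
 g(x) = C1 + C2*erf(sqrt(2)*x/2)


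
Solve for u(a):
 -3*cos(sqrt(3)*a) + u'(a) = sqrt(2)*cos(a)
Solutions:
 u(a) = C1 + sqrt(2)*sin(a) + sqrt(3)*sin(sqrt(3)*a)


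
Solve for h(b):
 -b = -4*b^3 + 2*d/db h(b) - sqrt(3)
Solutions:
 h(b) = C1 + b^4/2 - b^2/4 + sqrt(3)*b/2


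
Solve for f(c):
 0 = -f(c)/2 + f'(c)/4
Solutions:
 f(c) = C1*exp(2*c)


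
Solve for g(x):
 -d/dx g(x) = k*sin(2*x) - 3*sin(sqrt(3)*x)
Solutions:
 g(x) = C1 + k*cos(2*x)/2 - sqrt(3)*cos(sqrt(3)*x)


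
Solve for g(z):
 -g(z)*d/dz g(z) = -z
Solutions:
 g(z) = -sqrt(C1 + z^2)
 g(z) = sqrt(C1 + z^2)


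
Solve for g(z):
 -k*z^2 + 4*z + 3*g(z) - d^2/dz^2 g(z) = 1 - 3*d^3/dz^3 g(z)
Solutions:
 g(z) = C1*exp(z*(2*2^(1/3)/(135*sqrt(29) + 727)^(1/3) + 4 + 2^(2/3)*(135*sqrt(29) + 727)^(1/3))/36)*sin(2^(1/3)*sqrt(3)*z*(-2^(1/3)*(135*sqrt(29) + 727)^(1/3) + 2/(135*sqrt(29) + 727)^(1/3))/36) + C2*exp(z*(2*2^(1/3)/(135*sqrt(29) + 727)^(1/3) + 4 + 2^(2/3)*(135*sqrt(29) + 727)^(1/3))/36)*cos(2^(1/3)*sqrt(3)*z*(-2^(1/3)*(135*sqrt(29) + 727)^(1/3) + 2/(135*sqrt(29) + 727)^(1/3))/36) + C3*exp(z*(-2^(2/3)*(135*sqrt(29) + 727)^(1/3) - 2*2^(1/3)/(135*sqrt(29) + 727)^(1/3) + 2)/18) + k*z^2/3 + 2*k/9 - 4*z/3 + 1/3


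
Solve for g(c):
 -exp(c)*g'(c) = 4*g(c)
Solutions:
 g(c) = C1*exp(4*exp(-c))


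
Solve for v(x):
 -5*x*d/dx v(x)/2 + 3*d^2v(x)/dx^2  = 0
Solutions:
 v(x) = C1 + C2*erfi(sqrt(15)*x/6)


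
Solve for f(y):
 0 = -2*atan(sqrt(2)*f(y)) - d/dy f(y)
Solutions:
 Integral(1/atan(sqrt(2)*_y), (_y, f(y))) = C1 - 2*y


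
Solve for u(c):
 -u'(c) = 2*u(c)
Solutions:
 u(c) = C1*exp(-2*c)


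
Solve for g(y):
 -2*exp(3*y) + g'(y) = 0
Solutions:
 g(y) = C1 + 2*exp(3*y)/3


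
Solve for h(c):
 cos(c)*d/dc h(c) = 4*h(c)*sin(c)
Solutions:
 h(c) = C1/cos(c)^4


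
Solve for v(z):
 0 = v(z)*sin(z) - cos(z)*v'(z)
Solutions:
 v(z) = C1/cos(z)


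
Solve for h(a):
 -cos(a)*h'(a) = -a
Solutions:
 h(a) = C1 + Integral(a/cos(a), a)


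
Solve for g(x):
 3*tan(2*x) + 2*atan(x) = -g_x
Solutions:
 g(x) = C1 - 2*x*atan(x) + log(x^2 + 1) + 3*log(cos(2*x))/2


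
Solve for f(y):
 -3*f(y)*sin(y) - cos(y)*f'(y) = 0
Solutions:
 f(y) = C1*cos(y)^3


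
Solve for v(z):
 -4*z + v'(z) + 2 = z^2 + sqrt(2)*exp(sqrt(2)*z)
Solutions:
 v(z) = C1 + z^3/3 + 2*z^2 - 2*z + exp(sqrt(2)*z)


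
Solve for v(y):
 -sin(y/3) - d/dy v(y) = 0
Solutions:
 v(y) = C1 + 3*cos(y/3)


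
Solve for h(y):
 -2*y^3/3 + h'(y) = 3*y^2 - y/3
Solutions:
 h(y) = C1 + y^4/6 + y^3 - y^2/6


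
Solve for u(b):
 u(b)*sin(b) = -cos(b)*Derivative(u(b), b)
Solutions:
 u(b) = C1*cos(b)


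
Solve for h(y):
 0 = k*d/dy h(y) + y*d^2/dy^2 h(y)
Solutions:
 h(y) = C1 + y^(1 - re(k))*(C2*sin(log(y)*Abs(im(k))) + C3*cos(log(y)*im(k)))


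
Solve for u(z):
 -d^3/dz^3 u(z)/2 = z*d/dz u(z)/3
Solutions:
 u(z) = C1 + Integral(C2*airyai(-2^(1/3)*3^(2/3)*z/3) + C3*airybi(-2^(1/3)*3^(2/3)*z/3), z)


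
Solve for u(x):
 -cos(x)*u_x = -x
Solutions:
 u(x) = C1 + Integral(x/cos(x), x)


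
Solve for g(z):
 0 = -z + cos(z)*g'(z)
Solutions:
 g(z) = C1 + Integral(z/cos(z), z)


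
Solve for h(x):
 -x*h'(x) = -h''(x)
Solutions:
 h(x) = C1 + C2*erfi(sqrt(2)*x/2)


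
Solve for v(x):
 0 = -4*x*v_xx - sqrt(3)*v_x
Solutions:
 v(x) = C1 + C2*x^(1 - sqrt(3)/4)


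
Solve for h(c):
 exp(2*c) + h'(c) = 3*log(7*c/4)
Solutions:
 h(c) = C1 + 3*c*log(c) + 3*c*(-2*log(2) - 1 + log(7)) - exp(2*c)/2


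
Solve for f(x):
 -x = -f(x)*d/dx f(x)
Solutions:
 f(x) = -sqrt(C1 + x^2)
 f(x) = sqrt(C1 + x^2)


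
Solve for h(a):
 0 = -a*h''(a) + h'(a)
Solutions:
 h(a) = C1 + C2*a^2


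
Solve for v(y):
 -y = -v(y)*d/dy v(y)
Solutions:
 v(y) = -sqrt(C1 + y^2)
 v(y) = sqrt(C1 + y^2)


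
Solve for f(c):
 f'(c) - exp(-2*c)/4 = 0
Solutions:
 f(c) = C1 - exp(-2*c)/8


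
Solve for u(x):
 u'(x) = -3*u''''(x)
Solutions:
 u(x) = C1 + C4*exp(-3^(2/3)*x/3) + (C2*sin(3^(1/6)*x/2) + C3*cos(3^(1/6)*x/2))*exp(3^(2/3)*x/6)


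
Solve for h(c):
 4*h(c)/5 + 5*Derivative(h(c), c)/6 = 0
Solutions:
 h(c) = C1*exp(-24*c/25)


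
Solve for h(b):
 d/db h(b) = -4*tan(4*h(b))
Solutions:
 h(b) = -asin(C1*exp(-16*b))/4 + pi/4
 h(b) = asin(C1*exp(-16*b))/4


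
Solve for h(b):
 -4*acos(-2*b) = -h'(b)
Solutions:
 h(b) = C1 + 4*b*acos(-2*b) + 2*sqrt(1 - 4*b^2)


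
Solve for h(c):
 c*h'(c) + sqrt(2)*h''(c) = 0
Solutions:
 h(c) = C1 + C2*erf(2^(1/4)*c/2)


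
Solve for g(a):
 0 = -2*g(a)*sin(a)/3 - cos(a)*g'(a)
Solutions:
 g(a) = C1*cos(a)^(2/3)


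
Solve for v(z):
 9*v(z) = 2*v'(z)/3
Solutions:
 v(z) = C1*exp(27*z/2)


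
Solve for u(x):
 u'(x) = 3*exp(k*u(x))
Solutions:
 u(x) = Piecewise((log(-1/(C1*k + 3*k*x))/k, Ne(k, 0)), (nan, True))
 u(x) = Piecewise((C1 + 3*x, Eq(k, 0)), (nan, True))


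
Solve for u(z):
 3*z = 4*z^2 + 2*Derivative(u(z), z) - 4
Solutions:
 u(z) = C1 - 2*z^3/3 + 3*z^2/4 + 2*z


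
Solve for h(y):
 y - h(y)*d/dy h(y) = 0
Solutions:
 h(y) = -sqrt(C1 + y^2)
 h(y) = sqrt(C1 + y^2)


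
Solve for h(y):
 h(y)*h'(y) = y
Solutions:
 h(y) = -sqrt(C1 + y^2)
 h(y) = sqrt(C1 + y^2)


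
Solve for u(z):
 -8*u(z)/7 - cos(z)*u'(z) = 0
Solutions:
 u(z) = C1*(sin(z) - 1)^(4/7)/(sin(z) + 1)^(4/7)


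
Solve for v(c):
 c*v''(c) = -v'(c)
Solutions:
 v(c) = C1 + C2*log(c)


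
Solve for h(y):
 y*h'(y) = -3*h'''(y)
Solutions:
 h(y) = C1 + Integral(C2*airyai(-3^(2/3)*y/3) + C3*airybi(-3^(2/3)*y/3), y)


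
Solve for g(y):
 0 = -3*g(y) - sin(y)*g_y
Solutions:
 g(y) = C1*(cos(y) + 1)^(3/2)/(cos(y) - 1)^(3/2)


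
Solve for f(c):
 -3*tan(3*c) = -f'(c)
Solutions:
 f(c) = C1 - log(cos(3*c))


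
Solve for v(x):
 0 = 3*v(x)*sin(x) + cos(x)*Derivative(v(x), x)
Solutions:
 v(x) = C1*cos(x)^3


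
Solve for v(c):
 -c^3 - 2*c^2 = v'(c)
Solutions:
 v(c) = C1 - c^4/4 - 2*c^3/3


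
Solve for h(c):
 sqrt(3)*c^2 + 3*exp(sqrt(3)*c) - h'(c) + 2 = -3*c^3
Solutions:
 h(c) = C1 + 3*c^4/4 + sqrt(3)*c^3/3 + 2*c + sqrt(3)*exp(sqrt(3)*c)


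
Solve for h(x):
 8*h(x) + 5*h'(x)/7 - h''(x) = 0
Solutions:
 h(x) = C1*exp(x*(5 - 3*sqrt(177))/14) + C2*exp(x*(5 + 3*sqrt(177))/14)


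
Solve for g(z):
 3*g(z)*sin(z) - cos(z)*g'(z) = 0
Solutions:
 g(z) = C1/cos(z)^3


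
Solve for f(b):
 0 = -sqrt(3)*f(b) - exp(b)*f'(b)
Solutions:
 f(b) = C1*exp(sqrt(3)*exp(-b))


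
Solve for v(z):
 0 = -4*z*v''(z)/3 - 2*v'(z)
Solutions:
 v(z) = C1 + C2/sqrt(z)


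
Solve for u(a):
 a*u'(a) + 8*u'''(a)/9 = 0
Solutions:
 u(a) = C1 + Integral(C2*airyai(-3^(2/3)*a/2) + C3*airybi(-3^(2/3)*a/2), a)


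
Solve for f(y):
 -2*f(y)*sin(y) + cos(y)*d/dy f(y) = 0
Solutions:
 f(y) = C1/cos(y)^2


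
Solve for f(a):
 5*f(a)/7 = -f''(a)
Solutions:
 f(a) = C1*sin(sqrt(35)*a/7) + C2*cos(sqrt(35)*a/7)


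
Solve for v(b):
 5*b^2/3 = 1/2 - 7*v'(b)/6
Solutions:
 v(b) = C1 - 10*b^3/21 + 3*b/7


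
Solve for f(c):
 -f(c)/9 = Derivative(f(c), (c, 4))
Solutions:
 f(c) = (C1*sin(sqrt(6)*c/6) + C2*cos(sqrt(6)*c/6))*exp(-sqrt(6)*c/6) + (C3*sin(sqrt(6)*c/6) + C4*cos(sqrt(6)*c/6))*exp(sqrt(6)*c/6)


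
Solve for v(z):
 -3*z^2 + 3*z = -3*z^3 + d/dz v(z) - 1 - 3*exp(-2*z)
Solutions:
 v(z) = C1 + 3*z^4/4 - z^3 + 3*z^2/2 + z - 3*exp(-2*z)/2


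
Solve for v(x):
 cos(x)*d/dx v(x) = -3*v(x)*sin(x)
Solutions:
 v(x) = C1*cos(x)^3


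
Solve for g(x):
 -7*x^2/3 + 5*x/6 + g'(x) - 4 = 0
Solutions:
 g(x) = C1 + 7*x^3/9 - 5*x^2/12 + 4*x


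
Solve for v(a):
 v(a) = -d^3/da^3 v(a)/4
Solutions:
 v(a) = C3*exp(-2^(2/3)*a) + (C1*sin(2^(2/3)*sqrt(3)*a/2) + C2*cos(2^(2/3)*sqrt(3)*a/2))*exp(2^(2/3)*a/2)


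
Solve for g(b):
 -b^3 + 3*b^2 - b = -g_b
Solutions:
 g(b) = C1 + b^4/4 - b^3 + b^2/2


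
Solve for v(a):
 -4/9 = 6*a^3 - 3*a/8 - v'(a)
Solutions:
 v(a) = C1 + 3*a^4/2 - 3*a^2/16 + 4*a/9


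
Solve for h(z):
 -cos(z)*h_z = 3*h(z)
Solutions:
 h(z) = C1*(sin(z) - 1)^(3/2)/(sin(z) + 1)^(3/2)


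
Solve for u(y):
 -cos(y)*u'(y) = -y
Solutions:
 u(y) = C1 + Integral(y/cos(y), y)


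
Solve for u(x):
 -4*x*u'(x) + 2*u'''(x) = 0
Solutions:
 u(x) = C1 + Integral(C2*airyai(2^(1/3)*x) + C3*airybi(2^(1/3)*x), x)


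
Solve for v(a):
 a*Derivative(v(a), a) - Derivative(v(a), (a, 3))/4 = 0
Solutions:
 v(a) = C1 + Integral(C2*airyai(2^(2/3)*a) + C3*airybi(2^(2/3)*a), a)


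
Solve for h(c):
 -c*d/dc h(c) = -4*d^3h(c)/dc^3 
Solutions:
 h(c) = C1 + Integral(C2*airyai(2^(1/3)*c/2) + C3*airybi(2^(1/3)*c/2), c)


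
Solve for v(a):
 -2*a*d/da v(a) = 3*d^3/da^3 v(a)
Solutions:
 v(a) = C1 + Integral(C2*airyai(-2^(1/3)*3^(2/3)*a/3) + C3*airybi(-2^(1/3)*3^(2/3)*a/3), a)


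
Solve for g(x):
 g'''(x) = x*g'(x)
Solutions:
 g(x) = C1 + Integral(C2*airyai(x) + C3*airybi(x), x)


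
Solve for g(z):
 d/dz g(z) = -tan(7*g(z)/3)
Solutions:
 g(z) = -3*asin(C1*exp(-7*z/3))/7 + 3*pi/7
 g(z) = 3*asin(C1*exp(-7*z/3))/7


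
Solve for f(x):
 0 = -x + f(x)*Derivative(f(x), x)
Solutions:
 f(x) = -sqrt(C1 + x^2)
 f(x) = sqrt(C1 + x^2)


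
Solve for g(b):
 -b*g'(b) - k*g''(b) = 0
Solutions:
 g(b) = C1 + C2*sqrt(k)*erf(sqrt(2)*b*sqrt(1/k)/2)


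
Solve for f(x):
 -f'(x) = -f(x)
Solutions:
 f(x) = C1*exp(x)


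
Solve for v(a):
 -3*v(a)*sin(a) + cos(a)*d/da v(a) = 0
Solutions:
 v(a) = C1/cos(a)^3


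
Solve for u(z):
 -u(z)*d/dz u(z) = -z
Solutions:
 u(z) = -sqrt(C1 + z^2)
 u(z) = sqrt(C1 + z^2)


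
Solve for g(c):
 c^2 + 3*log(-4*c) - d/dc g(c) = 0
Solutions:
 g(c) = C1 + c^3/3 + 3*c*log(-c) + 3*c*(-1 + 2*log(2))


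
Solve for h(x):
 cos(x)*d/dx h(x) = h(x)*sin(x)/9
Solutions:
 h(x) = C1/cos(x)^(1/9)


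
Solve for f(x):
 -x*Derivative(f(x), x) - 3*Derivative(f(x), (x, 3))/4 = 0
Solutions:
 f(x) = C1 + Integral(C2*airyai(-6^(2/3)*x/3) + C3*airybi(-6^(2/3)*x/3), x)


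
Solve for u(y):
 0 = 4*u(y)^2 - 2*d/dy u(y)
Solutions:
 u(y) = -1/(C1 + 2*y)


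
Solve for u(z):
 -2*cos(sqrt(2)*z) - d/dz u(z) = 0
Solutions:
 u(z) = C1 - sqrt(2)*sin(sqrt(2)*z)


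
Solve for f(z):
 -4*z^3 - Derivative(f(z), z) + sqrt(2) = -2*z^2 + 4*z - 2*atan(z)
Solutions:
 f(z) = C1 - z^4 + 2*z^3/3 - 2*z^2 + 2*z*atan(z) + sqrt(2)*z - log(z^2 + 1)


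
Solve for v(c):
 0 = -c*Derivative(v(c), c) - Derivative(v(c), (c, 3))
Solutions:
 v(c) = C1 + Integral(C2*airyai(-c) + C3*airybi(-c), c)


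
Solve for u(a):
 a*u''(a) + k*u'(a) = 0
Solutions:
 u(a) = C1 + a^(1 - re(k))*(C2*sin(log(a)*Abs(im(k))) + C3*cos(log(a)*im(k)))


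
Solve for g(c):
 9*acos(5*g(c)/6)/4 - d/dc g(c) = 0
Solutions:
 Integral(1/acos(5*_y/6), (_y, g(c))) = C1 + 9*c/4


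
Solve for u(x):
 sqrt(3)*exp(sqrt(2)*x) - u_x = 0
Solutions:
 u(x) = C1 + sqrt(6)*exp(sqrt(2)*x)/2


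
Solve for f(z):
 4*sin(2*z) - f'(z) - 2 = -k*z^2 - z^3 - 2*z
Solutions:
 f(z) = C1 + k*z^3/3 + z^4/4 + z^2 - 2*z - 2*cos(2*z)


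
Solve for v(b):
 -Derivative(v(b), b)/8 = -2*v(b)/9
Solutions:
 v(b) = C1*exp(16*b/9)


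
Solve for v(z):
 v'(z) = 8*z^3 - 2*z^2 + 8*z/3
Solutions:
 v(z) = C1 + 2*z^4 - 2*z^3/3 + 4*z^2/3


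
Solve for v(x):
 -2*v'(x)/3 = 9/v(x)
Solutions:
 v(x) = -sqrt(C1 - 27*x)
 v(x) = sqrt(C1 - 27*x)


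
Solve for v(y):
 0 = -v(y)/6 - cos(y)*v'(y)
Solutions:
 v(y) = C1*(sin(y) - 1)^(1/12)/(sin(y) + 1)^(1/12)


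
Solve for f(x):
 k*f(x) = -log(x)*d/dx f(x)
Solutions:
 f(x) = C1*exp(-k*li(x))


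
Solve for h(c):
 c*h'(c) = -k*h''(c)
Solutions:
 h(c) = C1 + C2*sqrt(k)*erf(sqrt(2)*c*sqrt(1/k)/2)


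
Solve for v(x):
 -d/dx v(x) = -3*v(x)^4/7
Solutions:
 v(x) = 7^(1/3)*(-1/(C1 + 9*x))^(1/3)
 v(x) = 7^(1/3)*(-1/(C1 + 3*x))^(1/3)*(-3^(2/3) - 3*3^(1/6)*I)/6
 v(x) = 7^(1/3)*(-1/(C1 + 3*x))^(1/3)*(-3^(2/3) + 3*3^(1/6)*I)/6


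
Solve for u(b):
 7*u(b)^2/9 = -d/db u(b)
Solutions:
 u(b) = 9/(C1 + 7*b)


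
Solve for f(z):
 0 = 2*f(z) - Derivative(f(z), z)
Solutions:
 f(z) = C1*exp(2*z)


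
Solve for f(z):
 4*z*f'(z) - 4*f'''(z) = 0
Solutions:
 f(z) = C1 + Integral(C2*airyai(z) + C3*airybi(z), z)


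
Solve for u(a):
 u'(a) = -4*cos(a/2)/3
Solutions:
 u(a) = C1 - 8*sin(a/2)/3


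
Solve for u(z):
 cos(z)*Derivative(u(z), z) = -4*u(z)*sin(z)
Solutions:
 u(z) = C1*cos(z)^4


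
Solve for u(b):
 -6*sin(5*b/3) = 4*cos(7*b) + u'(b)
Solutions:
 u(b) = C1 - 4*sin(7*b)/7 + 18*cos(5*b/3)/5


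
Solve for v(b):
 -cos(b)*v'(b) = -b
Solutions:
 v(b) = C1 + Integral(b/cos(b), b)


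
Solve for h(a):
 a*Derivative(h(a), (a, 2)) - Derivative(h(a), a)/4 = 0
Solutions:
 h(a) = C1 + C2*a^(5/4)


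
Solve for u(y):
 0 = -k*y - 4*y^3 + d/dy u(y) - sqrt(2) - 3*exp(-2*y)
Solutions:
 u(y) = C1 + k*y^2/2 + y^4 + sqrt(2)*y - 3*exp(-2*y)/2


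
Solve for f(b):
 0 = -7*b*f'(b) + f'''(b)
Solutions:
 f(b) = C1 + Integral(C2*airyai(7^(1/3)*b) + C3*airybi(7^(1/3)*b), b)


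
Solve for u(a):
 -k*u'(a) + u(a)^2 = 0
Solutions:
 u(a) = -k/(C1*k + a)


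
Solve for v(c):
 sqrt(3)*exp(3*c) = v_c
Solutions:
 v(c) = C1 + sqrt(3)*exp(3*c)/3


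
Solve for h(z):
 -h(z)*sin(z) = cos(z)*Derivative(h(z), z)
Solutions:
 h(z) = C1*cos(z)


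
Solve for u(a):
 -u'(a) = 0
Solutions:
 u(a) = C1


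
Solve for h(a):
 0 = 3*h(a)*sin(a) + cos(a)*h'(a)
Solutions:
 h(a) = C1*cos(a)^3


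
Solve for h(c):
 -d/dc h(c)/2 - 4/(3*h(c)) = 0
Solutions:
 h(c) = -sqrt(C1 - 48*c)/3
 h(c) = sqrt(C1 - 48*c)/3


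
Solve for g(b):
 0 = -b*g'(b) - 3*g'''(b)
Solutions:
 g(b) = C1 + Integral(C2*airyai(-3^(2/3)*b/3) + C3*airybi(-3^(2/3)*b/3), b)


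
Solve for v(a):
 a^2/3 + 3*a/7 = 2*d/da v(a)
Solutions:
 v(a) = C1 + a^3/18 + 3*a^2/28


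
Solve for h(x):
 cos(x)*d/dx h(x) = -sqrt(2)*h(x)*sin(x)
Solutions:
 h(x) = C1*cos(x)^(sqrt(2))


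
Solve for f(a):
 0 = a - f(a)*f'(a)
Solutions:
 f(a) = -sqrt(C1 + a^2)
 f(a) = sqrt(C1 + a^2)


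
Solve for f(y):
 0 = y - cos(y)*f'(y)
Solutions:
 f(y) = C1 + Integral(y/cos(y), y)


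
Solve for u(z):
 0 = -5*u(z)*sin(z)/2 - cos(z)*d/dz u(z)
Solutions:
 u(z) = C1*cos(z)^(5/2)


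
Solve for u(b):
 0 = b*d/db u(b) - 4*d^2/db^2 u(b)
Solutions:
 u(b) = C1 + C2*erfi(sqrt(2)*b/4)


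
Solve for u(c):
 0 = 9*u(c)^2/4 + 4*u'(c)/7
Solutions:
 u(c) = 16/(C1 + 63*c)


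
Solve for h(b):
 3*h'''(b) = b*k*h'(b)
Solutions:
 h(b) = C1 + Integral(C2*airyai(3^(2/3)*b*k^(1/3)/3) + C3*airybi(3^(2/3)*b*k^(1/3)/3), b)
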